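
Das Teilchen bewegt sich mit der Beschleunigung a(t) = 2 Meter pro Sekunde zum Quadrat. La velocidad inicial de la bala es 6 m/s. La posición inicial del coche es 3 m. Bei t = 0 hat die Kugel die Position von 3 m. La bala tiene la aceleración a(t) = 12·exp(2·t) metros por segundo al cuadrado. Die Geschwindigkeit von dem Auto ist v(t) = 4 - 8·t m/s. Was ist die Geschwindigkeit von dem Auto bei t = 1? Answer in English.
We have velocity v(t) = 4 - 8·t. Substituting t = 1: v(1) = -4.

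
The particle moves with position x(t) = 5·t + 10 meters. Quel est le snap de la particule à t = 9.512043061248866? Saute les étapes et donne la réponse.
La réponse est 0.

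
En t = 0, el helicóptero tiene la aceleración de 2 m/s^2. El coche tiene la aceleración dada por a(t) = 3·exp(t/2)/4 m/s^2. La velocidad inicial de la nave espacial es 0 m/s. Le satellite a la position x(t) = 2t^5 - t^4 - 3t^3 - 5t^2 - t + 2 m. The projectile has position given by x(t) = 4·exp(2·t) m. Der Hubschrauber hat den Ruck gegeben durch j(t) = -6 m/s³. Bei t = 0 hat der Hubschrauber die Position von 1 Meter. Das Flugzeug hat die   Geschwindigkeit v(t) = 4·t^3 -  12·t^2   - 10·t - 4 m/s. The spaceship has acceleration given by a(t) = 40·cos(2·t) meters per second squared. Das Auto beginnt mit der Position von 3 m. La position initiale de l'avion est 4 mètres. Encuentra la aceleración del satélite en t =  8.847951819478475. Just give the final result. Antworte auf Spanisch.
a(8.847951819478475) = 26598.2210709764.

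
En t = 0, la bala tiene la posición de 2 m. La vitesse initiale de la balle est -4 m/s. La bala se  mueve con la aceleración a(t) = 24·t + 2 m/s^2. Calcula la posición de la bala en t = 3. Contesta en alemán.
Wir müssen das Integral unserer Gleichung für die Beschleunigung a(t) = 24·t + 2 2-mal finden. Mit ∫a(t)dt und Anwendung von v(0) = -4, finden wir v(t) = 12·t^2 + 2·t - 4. Mit ∫v(t)dt und Anwendung von x(0) = 2, finden wir x(t) = 4·t^3 + t^2 - 4·t + 2. Aus der Gleichung für die Position x(t) = 4·t^3 + t^2 - 4·t + 2, setzen wir t = 3 ein und erhalten x = 107.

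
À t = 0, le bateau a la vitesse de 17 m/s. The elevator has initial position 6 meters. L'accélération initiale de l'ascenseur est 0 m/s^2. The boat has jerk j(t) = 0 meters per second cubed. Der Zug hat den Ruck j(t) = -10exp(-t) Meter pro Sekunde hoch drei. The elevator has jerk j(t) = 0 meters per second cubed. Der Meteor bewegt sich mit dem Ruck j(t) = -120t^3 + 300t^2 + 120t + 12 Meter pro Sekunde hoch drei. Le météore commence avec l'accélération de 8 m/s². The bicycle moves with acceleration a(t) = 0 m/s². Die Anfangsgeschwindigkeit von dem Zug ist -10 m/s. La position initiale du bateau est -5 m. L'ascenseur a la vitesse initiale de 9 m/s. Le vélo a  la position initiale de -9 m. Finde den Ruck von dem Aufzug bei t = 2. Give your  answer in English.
From the given jerk equation j(t) = 0, we substitute t = 2 to get j = 0.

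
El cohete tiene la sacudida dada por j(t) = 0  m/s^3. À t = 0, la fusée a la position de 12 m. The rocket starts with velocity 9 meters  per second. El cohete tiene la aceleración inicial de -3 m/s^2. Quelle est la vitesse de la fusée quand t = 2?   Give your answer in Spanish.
Para resolver esto, necesitamos tomar 2 integrales de nuestra ecuación de la sacudida j(t) = 0. La antiderivada de la sacudida es la aceleración. Usando a(0) = -3, obtenemos a(t) = -3. Integrando la aceleración y usando la condición inicial v(0) = 9, obtenemos v(t) = 9 - 3·t. Tenemos la velocidad v(t) = 9 - 3·t. Sustituyendo t = 2: v(2) = 3.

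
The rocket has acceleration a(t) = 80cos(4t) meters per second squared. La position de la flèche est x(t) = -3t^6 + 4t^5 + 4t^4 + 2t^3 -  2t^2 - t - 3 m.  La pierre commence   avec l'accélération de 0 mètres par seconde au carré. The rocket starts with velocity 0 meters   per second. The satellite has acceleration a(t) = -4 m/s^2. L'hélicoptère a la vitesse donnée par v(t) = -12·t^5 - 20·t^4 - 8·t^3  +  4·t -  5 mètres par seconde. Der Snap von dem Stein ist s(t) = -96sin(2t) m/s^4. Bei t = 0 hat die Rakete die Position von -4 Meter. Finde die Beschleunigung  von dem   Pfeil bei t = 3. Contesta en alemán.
Wir müssen unsere Gleichung für die Position x(t) = -3·t^6 + 4·t^5 + 4·t^4 + 2·t^3 - 2·t^2 - t - 3 2-mal ableiten. Mit d/dt von x(t) finden wir v(t) = -18·t^5 + 20·t^4 + 16·t^3 + 6·t^2 - 4·t - 1. Mit d/dt von v(t) finden wir a(t) = -90·t^4 + 80·t^3 + 48·t^2 + 12·t - 4. Mit a(t) = -90·t^4 + 80·t^3 + 48·t^2 + 12·t - 4 und Einsetzen von t = 3, finden wir a = -4666.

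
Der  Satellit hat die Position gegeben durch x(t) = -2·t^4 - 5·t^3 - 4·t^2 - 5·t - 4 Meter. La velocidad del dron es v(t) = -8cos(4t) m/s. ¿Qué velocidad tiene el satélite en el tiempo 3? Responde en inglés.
To solve this, we need to take 1 derivative of our position equation x(t) = -2·t^4 - 5·t^3 - 4·t^2 - 5·t - 4. Taking d/dt of x(t), we find v(t) = -8·t^3 - 15·t^2 - 8·t - 5. From the given velocity equation v(t) = -8·t^3 - 15·t^2 - 8·t - 5, we substitute t = 3 to get v = -380.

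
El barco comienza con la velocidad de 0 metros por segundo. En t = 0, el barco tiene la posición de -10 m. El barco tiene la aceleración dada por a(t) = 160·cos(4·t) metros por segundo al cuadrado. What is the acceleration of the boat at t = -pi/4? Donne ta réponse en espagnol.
Tenemos la aceleración a(t) = 160·cos(4·t). Sustituyendo t = -pi/4: a(-pi/4) = -160.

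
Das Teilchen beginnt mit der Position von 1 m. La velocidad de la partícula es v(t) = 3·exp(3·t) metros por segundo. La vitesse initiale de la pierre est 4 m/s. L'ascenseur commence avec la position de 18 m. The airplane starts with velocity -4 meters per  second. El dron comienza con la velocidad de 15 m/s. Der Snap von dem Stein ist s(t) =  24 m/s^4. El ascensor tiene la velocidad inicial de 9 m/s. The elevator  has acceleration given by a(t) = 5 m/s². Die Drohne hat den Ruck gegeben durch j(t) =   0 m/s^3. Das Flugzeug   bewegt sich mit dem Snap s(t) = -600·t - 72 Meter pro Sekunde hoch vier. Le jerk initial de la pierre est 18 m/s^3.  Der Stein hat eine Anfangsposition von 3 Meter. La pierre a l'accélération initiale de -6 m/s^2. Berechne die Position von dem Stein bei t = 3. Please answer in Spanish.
Para resolver esto, necesitamos tomar 4 antiderivadas de nuestra ecuación del snap s(t) = 24. La antiderivada del snap, con j(0) = 18, da la sacudida: j(t) = 24·t + 18. La antiderivada de la sacudida es la aceleración. Usando a(0) = -6, obtenemos a(t) = 12·t^2 + 18·t - 6. Integrando la aceleración y usando la condición inicial v(0) = 4, obtenemos v(t) = 4·t^3 + 9·t^2 - 6·t + 4. La antiderivada de la velocidad es la posición. Usando x(0) = 3, obtenemos x(t) = t^4 + 3·t^3 - 3·t^2 + 4·t + 3. Tenemos la posición x(t) = t^4 + 3·t^3 - 3·t^2 + 4·t + 3. Sustituyendo t = 3: x(3) = 150.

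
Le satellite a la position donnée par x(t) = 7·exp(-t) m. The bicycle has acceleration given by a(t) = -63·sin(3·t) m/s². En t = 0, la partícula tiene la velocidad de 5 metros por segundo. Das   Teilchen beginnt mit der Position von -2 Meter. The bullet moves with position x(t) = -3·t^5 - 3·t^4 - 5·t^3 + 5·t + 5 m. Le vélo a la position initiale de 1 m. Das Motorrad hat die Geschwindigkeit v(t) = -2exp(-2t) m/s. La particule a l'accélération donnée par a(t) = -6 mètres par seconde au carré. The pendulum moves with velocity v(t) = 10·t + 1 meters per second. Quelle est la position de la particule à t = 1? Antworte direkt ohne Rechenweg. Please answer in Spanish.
x(1) = 0.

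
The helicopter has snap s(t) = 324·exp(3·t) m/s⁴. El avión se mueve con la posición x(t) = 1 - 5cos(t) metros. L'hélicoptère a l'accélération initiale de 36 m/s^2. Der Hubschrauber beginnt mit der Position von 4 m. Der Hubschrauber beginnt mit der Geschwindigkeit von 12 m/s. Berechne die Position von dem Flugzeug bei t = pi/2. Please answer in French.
En utilisant x(t) = 1 - 5·cos(t) et en substituant t = pi/2, nous trouvons x = 1.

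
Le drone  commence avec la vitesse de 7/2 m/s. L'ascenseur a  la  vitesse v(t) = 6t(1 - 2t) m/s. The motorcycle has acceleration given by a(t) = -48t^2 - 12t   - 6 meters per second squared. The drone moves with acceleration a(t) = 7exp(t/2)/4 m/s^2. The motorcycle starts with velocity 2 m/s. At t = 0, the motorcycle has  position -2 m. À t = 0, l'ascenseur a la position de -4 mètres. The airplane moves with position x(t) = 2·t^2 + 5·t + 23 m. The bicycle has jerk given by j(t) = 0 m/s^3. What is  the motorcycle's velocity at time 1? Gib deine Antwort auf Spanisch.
Para resolver esto, necesitamos tomar 1 antiderivada de nuestra ecuación de la aceleración a(t) = -48·t^2 - 12·t - 6. Integrando la aceleración y usando la condición inicial v(0) = 2, obtenemos v(t) = -16·t^3 - 6·t^2 - 6·t + 2. Usando v(t) = -16·t^3 - 6·t^2 - 6·t + 2 y sustituyendo t = 1, encontramos v = -26.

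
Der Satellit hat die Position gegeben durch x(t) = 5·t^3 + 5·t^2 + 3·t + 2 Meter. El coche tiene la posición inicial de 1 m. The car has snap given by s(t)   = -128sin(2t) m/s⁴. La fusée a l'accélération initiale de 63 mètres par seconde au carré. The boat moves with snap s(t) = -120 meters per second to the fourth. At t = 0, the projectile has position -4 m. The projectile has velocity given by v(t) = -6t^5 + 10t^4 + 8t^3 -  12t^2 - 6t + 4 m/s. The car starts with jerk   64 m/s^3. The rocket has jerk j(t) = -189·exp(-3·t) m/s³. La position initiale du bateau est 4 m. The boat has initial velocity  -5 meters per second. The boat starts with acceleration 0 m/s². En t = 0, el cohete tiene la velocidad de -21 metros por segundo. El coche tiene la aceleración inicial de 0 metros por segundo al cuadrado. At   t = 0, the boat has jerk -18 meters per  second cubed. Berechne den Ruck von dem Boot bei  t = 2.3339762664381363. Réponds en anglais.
We must find the integral of our snap equation s(t) = -120 1 time. The antiderivative of snap, with j(0) = -18, gives jerk: j(t) = -120·t - 18. We have jerk j(t) = -120·t - 18. Substituting t = 2.3339762664381363: j(2.3339762664381363) = -298.077151972576.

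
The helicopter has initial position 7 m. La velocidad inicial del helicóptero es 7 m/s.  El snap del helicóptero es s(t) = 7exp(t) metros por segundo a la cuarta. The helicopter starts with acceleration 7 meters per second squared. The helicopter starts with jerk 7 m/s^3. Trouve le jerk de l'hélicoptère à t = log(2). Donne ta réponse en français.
Nous devons trouver l'intégrale de notre équation du snap s(t) = 7·exp(t) 1 fois. La primitive du snap est le jerk. En utilisant j(0) = 7, nous obtenons j(t) = 7·exp(t). Nous avons le jerk j(t) = 7·exp(t). En substituant t = log(2): j(log(2)) = 14.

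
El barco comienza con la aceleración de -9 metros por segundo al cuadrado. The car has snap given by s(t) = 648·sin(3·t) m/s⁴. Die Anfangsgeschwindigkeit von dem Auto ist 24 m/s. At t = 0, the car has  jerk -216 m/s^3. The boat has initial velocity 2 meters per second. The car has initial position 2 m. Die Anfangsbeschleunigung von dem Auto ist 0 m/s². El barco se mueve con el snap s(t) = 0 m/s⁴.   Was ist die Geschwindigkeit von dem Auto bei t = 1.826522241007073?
Wir müssen unsere Gleichung für den Snap s(t) = 648·sin(3·t) 3-mal integrieren. Das Integral von dem Snap, mit j(0) = -216, ergibt den Ruck: j(t) = -216·cos(3·t). Durch Integration von dem Ruck und Verwendung der Anfangsbedingung a(0) = 0, erhalten wir a(t) = -72·sin(3·t). Die Stammfunktion von der Beschleunigung ist die Geschwindigkeit. Mit v(0) = 24 erhalten wir v(t) = 24·cos(3·t). Wir haben die Geschwindigkeit v(t) = 24·cos(3·t). Durch Einsetzen von t = 1.826522241007073: v(1.826522241007073) = 16.6585521657399.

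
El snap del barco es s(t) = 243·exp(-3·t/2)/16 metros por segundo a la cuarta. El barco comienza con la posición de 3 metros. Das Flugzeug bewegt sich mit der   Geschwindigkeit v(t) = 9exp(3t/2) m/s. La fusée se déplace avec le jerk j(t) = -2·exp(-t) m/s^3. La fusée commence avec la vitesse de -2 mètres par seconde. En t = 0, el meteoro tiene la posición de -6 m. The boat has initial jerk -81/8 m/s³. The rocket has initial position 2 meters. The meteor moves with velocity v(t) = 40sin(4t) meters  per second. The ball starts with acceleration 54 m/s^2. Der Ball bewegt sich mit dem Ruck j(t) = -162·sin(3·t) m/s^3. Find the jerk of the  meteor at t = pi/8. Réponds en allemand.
Wir müssen unsere Gleichung für die Geschwindigkeit v(t) = 40·sin(4·t) 2-mal ableiten. Mit d/dt von v(t) finden wir a(t) = 160·cos(4·t). Durch Ableiten von der Beschleunigung erhalten wir den Ruck: j(t) = -640·sin(4·t). Mit j(t) = -640·sin(4·t) und Einsetzen von t = pi/8, finden wir j = -640.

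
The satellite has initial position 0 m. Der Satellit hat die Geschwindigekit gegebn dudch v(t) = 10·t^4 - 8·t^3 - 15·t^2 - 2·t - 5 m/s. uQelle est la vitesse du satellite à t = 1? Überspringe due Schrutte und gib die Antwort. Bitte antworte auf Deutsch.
Die Geschwindigkeit bei t = 1 ist v = -20.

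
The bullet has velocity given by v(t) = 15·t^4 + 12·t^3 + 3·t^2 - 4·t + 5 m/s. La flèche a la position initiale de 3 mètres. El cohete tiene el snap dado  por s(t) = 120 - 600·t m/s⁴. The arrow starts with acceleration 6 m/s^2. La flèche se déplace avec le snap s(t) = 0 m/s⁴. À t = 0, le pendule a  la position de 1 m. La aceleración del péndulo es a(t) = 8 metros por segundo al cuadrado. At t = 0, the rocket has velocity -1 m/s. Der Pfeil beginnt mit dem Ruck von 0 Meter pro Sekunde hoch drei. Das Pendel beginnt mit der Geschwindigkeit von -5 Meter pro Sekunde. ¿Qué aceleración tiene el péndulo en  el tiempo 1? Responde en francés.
En utilisant a(t) = 8 et en substituant t = 1, nous trouvons a = 8.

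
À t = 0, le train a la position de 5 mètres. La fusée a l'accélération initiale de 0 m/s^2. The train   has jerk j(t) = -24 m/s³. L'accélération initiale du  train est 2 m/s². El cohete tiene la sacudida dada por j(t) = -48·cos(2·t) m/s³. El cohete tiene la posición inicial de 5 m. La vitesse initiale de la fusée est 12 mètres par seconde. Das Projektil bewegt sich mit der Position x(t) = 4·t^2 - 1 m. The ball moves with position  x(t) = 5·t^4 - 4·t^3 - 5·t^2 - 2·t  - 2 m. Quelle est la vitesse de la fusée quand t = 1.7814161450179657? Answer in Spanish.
Partiendo de la sacudida j(t) = -48·cos(2·t), tomamos 2 antiderivadas. Tomando ∫j(t)dt y aplicando a(0) = 0, encontramos a(t) = -24·sin(2·t). La antiderivada de la aceleración, con v(0) = 12, da la velocidad: v(t) = 12·cos(2·t). Usando v(t) = 12·cos(2·t) y sustituyendo t = 1.7814161450179657, encontramos v = -10.9509931698209.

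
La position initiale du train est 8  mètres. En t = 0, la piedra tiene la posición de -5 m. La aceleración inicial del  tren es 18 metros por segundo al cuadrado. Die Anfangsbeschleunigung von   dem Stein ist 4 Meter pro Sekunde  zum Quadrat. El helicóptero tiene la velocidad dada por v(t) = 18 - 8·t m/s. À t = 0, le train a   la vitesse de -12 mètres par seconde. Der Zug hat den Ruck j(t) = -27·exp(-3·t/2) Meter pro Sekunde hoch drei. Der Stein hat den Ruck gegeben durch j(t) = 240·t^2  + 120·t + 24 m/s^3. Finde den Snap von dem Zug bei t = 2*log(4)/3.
Ausgehend von dem Ruck j(t) = -27·exp(-3·t/2), nehmen wir 1 Ableitung. Durch Ableiten von dem Ruck erhalten wir den Snap: s(t) = 81·exp(-3·t/2)/2. Wir haben den Snap s(t) = 81·exp(-3·t/2)/2. Durch Einsetzen von t = 2*log(4)/3: s(2*log(4)/3) = 81/8.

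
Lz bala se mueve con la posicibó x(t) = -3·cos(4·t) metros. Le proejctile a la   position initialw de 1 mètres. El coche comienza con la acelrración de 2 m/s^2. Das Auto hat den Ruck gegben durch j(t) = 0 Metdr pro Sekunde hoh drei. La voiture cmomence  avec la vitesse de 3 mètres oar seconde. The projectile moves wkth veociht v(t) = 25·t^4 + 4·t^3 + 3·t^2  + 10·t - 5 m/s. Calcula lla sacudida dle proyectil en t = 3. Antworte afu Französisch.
En partant de la vitesse v(t) = 25·t^4 + 4·t^3 + 3·t^2 + 10·t - 5, nous prenons 2 dérivées. En dérivant la vitesse, nous obtenons l'accélération: a(t) = 100·t^3 + 12·t^2 + 6·t + 10. La dérivée de l'accélération donne le jerk: j(t) = 300·t^2 + 24·t + 6. De l'équation du jerk j(t) = 300·t^2 + 24·t + 6, nous substituons t = 3 pour obtenir j = 2778.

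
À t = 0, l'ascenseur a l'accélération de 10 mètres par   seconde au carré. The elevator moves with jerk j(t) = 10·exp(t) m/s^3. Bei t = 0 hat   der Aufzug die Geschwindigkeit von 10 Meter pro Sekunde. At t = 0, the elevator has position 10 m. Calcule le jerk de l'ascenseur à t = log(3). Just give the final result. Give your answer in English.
At t = log(3), j = 30.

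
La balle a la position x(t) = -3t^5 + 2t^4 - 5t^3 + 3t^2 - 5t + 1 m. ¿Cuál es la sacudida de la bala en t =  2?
Para resolver esto, necesitamos tomar 3 derivadas de nuestra ecuación de la posición x(t) = -3·t^5 + 2·t^4 - 5·t^3 + 3·t^2 - 5·t + 1. Tomando d/dt de x(t), encontramos v(t) = -15·t^4 + 8·t^3 - 15·t^2 + 6·t - 5. Derivando la velocidad, obtenemos la aceleración: a(t) = -60·t^3 + 24·t^2 - 30·t + 6. Derivando la aceleración, obtenemos la sacudida: j(t) = -180·t^2 + 48·t - 30. Usando j(t) = -180·t^2 + 48·t - 30 y sustituyendo t = 2, encontramos j = -654.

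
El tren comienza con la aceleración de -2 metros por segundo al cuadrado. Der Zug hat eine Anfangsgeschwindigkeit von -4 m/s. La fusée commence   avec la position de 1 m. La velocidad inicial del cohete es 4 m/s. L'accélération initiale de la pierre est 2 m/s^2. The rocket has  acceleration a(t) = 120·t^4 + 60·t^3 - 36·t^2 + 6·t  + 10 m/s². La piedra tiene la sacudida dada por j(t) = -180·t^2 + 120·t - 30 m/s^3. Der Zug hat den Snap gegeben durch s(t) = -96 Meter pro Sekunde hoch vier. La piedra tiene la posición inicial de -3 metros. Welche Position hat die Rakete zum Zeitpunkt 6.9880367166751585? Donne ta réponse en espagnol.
Partiendo de la aceleración a(t) = 120·t^4 + 60·t^3 - 36·t^2 + 6·t + 10, tomamos 2 integrales. Tomando ∫a(t)dt y aplicando v(0) = 4, encontramos v(t) = 24·t^5 + 15·t^4 - 12·t^3 + 3·t^2 + 10·t + 4. La integral de la velocidad, con x(0) = 1, da la posición: x(t) = 4·t^6 + 3·t^5 - 3·t^4 + t^3 + 5·t^2 + 4·t + 1. De la ecuación de la posición x(t) = 4·t^6 + 3·t^5 - 3·t^4 + t^3 + 5·t^2 + 4·t + 1, sustituimos t = 6.9880367166751585 para obtener x = 509243.052460472.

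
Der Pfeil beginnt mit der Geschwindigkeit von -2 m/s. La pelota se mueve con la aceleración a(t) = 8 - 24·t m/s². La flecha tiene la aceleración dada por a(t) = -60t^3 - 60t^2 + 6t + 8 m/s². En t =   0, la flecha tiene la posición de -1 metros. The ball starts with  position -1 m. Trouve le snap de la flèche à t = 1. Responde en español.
Para resolver esto, necesitamos tomar 2 derivadas de nuestra ecuación de la aceleración a(t) = -60·t^3 - 60·t^2 + 6·t + 8. Tomando d/dt de a(t), encontramos j(t) = -180·t^2 - 120·t + 6. Derivando la sacudida, obtenemos el snap: s(t) = -360·t - 120. Tenemos el snap s(t) = -360·t - 120. Sustituyendo t = 1: s(1) = -480.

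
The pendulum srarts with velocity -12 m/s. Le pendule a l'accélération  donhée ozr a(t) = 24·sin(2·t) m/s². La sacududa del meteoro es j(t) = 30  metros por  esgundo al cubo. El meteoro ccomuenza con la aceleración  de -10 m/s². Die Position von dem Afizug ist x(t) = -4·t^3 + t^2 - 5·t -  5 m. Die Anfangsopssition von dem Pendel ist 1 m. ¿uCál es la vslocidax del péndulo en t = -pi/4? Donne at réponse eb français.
En partant de l'accélération a(t) = 24·sin(2·t), nous prenons 1 primitive. En prenant ∫a(t)dt et en appliquant v(0) = -12, nous trouvons v(t) = -12·cos(2·t). De l'équation de la vitesse v(t) = -12·cos(2·t), nous substituons t = -pi/4 pour obtenir v = 0.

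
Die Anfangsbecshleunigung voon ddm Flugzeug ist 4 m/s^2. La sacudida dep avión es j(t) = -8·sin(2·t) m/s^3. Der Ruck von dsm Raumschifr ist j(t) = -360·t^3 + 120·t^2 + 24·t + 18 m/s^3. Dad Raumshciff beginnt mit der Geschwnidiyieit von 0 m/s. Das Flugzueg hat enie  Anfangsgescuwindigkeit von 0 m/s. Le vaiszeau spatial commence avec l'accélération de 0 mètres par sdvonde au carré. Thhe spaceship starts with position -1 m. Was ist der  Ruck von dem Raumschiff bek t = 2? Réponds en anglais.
We have jerk j(t) = -360·t^3 + 120·t^2 + 24·t + 18. Substituting t = 2: j(2) = -2334.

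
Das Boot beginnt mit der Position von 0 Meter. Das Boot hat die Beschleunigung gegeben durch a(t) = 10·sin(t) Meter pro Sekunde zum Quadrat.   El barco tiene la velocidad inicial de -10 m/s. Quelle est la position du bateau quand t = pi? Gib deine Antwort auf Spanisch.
Necesitamos integrar nuestra ecuación de la aceleración a(t) = 10·sin(t) 2 veces. La antiderivada de la aceleración es la velocidad. Usando v(0) = -10, obtenemos v(t) = -10·cos(t). La integral de la velocidad, con x(0) = 0, da la posición: x(t) = -10·sin(t). Tenemos la posición x(t) = -10·sin(t). Sustituyendo t = pi: x(pi) = 0.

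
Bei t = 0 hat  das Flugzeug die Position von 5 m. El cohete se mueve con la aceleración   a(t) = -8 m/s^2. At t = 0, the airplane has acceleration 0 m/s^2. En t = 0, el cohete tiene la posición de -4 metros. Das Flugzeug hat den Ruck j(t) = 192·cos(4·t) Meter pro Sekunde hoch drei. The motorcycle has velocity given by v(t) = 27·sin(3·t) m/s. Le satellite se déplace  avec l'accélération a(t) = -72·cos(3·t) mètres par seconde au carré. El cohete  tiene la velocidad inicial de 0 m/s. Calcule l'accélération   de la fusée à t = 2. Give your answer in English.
Using a(t) = -8 and substituting t = 2, we find a = -8.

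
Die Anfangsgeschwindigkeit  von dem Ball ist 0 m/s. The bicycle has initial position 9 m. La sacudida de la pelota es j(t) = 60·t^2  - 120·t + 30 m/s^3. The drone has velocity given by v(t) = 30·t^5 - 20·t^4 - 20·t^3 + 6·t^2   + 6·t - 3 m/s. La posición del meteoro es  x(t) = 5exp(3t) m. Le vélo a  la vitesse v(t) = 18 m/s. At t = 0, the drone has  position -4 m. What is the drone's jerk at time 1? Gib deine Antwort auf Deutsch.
Wir müssen unsere Gleichung für die Geschwindigkeit v(t) = 30·t^5 - 20·t^4 - 20·t^3 + 6·t^2 + 6·t - 3 2-mal ableiten. Die Ableitung von der Geschwindigkeit ergibt die Beschleunigung: a(t) = 150·t^4 - 80·t^3 - 60·t^2 + 12·t + 6. Mit d/dt von a(t) finden wir j(t) = 600·t^3 - 240·t^2 - 120·t + 12. Aus der Gleichung für den Ruck j(t) = 600·t^3 - 240·t^2 - 120·t + 12, setzen wir t = 1 ein und erhalten j = 252.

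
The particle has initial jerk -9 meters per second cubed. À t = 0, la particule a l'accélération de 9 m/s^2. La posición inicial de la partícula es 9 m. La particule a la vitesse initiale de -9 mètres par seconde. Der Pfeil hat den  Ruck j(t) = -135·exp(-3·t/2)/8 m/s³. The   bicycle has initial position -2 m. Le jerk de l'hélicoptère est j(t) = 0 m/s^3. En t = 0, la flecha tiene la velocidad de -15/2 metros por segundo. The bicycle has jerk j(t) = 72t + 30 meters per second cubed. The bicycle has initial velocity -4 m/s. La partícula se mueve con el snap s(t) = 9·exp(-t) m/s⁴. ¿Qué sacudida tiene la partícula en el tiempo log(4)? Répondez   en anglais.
To find the answer, we compute 1 antiderivative of s(t) = 9·exp(-t). The integral of snap, with j(0) = -9, gives jerk: j(t) = -9·exp(-t). From the given jerk equation j(t) = -9·exp(-t), we substitute t = log(4) to get j = -9/4.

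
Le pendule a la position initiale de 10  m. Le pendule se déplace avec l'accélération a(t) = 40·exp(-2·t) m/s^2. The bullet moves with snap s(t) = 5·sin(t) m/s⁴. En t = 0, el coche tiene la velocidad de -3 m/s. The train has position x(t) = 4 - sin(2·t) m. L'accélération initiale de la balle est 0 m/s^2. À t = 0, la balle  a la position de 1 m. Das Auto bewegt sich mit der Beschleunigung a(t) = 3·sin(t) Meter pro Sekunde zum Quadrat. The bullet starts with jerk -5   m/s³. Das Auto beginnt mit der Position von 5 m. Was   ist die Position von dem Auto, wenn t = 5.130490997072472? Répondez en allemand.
Wir müssen das Integral unserer Gleichung für die Beschleunigung a(t) = 3·sin(t) 2-mal finden. Mit ∫a(t)dt und Anwendung von v(0) = -3, finden wir v(t) = -3·cos(t). Das Integral von der Geschwindigkeit, mit x(0) = 5, ergibt die Position: x(t) = 5 - 3·sin(t). Wir haben die Position x(t) = 5 - 3·sin(t). Durch Einsetzen von t = 5.130490997072472: x(5.130490997072472) = 7.74158365326419.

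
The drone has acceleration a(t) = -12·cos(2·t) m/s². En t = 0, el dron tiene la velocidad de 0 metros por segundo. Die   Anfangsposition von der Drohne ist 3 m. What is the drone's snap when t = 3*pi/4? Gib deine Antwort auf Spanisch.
Para resolver esto, necesitamos tomar 2 derivadas de nuestra ecuación de la aceleración a(t) = -12·cos(2·t). Derivando la aceleración, obtenemos la sacudida: j(t) = 24·sin(2·t). La derivada de la sacudida da el snap: s(t) = 48·cos(2·t). Usando s(t) = 48·cos(2·t) y sustituyendo t = 3*pi/4, encontramos s = 0.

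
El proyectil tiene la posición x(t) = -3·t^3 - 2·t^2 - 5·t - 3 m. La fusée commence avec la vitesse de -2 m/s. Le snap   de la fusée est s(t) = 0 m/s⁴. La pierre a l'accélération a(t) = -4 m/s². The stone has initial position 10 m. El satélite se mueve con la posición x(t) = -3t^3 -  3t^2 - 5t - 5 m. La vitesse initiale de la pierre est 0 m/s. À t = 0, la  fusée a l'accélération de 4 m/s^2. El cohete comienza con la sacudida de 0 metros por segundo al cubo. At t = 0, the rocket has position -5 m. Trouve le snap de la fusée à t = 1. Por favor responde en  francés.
Nous avons le snap s(t) = 0. En substituant t = 1: s(1) = 0.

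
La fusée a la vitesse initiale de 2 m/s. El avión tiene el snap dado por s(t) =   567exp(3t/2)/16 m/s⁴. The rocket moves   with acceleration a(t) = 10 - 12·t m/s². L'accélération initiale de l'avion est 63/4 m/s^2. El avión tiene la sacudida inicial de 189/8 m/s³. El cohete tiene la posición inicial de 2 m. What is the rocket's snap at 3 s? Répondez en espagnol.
Para resolver esto, necesitamos tomar 2 derivadas de nuestra ecuación de la aceleración a(t) = 10 - 12·t. La derivada de la aceleración da la sacudida: j(t) = -12. Tomando d/dt de j(t), encontramos s(t) = 0. Usando s(t) = 0 y sustituyendo t = 3, encontramos s = 0.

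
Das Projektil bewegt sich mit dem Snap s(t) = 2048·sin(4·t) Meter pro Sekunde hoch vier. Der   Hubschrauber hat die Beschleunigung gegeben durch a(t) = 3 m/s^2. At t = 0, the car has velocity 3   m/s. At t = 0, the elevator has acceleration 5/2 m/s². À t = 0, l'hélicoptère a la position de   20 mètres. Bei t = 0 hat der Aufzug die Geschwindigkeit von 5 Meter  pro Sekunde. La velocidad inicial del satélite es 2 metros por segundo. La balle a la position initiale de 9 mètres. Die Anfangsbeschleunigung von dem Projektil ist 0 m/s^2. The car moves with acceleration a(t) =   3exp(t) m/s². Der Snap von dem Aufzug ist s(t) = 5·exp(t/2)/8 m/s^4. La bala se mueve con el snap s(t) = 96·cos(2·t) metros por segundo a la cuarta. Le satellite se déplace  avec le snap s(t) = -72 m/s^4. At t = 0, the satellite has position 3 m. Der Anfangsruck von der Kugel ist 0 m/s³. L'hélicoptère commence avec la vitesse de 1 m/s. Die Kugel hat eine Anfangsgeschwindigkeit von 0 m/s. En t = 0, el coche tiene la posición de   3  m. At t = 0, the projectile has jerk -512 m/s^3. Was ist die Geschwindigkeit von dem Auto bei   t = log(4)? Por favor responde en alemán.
Wir müssen unsere Gleichung für die Beschleunigung a(t) = 3·exp(t) 1-mal integrieren. Das Integral von der Beschleunigung ist die Geschwindigkeit. Mit v(0) = 3 erhalten wir v(t) = 3·exp(t). Mit v(t) = 3·exp(t) und Einsetzen von t = log(4), finden wir v = 12.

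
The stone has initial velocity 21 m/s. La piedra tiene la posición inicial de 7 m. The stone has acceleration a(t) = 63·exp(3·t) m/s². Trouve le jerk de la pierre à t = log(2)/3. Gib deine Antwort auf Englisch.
Starting from acceleration a(t) = 63·exp(3·t), we take 1 derivative. Taking d/dt of a(t), we find j(t) = 189·exp(3·t). Using j(t) = 189·exp(3·t) and substituting t = log(2)/3, we find j = 378.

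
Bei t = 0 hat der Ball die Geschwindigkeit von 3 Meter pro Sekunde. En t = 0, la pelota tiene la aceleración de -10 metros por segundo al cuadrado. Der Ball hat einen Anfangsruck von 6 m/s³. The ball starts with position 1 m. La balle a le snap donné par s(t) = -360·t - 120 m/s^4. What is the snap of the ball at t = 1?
Using s(t) = -360·t - 120 and substituting t = 1, we find s = -480.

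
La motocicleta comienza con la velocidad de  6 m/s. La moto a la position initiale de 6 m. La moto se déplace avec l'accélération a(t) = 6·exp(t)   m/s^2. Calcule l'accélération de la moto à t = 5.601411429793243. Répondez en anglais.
We have acceleration a(t) = 6·exp(t). Substituting t = 5.601411429793243: a(5.601411429793243) = 1624.85018882446.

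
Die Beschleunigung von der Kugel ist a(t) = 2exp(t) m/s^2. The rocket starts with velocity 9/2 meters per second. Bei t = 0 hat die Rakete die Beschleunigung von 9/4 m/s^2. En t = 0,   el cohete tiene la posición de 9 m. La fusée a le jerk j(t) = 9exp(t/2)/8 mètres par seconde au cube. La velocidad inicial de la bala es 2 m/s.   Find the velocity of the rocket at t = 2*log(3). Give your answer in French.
Nous devons intégrer notre équation du jerk j(t) = 9·exp(t/2)/8 2 fois. L'intégrale du jerk est l'accélération. En utilisant a(0) = 9/4, nous obtenons a(t) = 9·exp(t/2)/4. L'intégrale de l'accélération est la vitesse. En utilisant v(0) = 9/2, nous obtenons v(t) = 9·exp(t/2)/2. De l'équation de la vitesse v(t) = 9·exp(t/2)/2, nous substituons t = 2*log(3) pour obtenir v = 27/2.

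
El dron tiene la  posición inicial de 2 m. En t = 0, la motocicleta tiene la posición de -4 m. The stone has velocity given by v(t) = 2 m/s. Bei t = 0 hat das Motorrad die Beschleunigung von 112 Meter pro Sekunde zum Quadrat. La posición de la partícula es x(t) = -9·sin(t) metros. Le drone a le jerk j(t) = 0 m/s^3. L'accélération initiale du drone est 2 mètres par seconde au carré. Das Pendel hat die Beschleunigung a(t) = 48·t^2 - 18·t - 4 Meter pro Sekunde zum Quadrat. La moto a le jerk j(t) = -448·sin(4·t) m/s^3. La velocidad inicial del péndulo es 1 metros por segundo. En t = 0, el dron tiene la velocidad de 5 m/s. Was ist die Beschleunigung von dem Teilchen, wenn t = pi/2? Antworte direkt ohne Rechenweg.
Bei t = pi/2, a = 9.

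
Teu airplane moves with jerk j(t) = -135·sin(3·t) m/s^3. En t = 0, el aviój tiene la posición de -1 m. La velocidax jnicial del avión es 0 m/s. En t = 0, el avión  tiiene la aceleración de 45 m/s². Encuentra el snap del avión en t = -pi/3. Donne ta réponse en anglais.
To solve this, we need to take 1 derivative of our jerk equation j(t) = -135·sin(3·t). The derivative of jerk gives snap: s(t) = -405·cos(3·t). Using s(t) = -405·cos(3·t) and substituting t = -pi/3, we find s = 405.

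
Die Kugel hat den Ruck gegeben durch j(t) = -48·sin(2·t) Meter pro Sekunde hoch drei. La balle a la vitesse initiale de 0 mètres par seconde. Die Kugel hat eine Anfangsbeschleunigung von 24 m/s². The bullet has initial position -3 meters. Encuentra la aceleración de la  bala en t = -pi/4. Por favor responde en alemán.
Wir müssen unsere Gleichung für den Ruck j(t) = -48·sin(2·t) 1-mal integrieren. Mit ∫j(t)dt und Anwendung von a(0) = 24, finden wir a(t) = 24·cos(2·t). Wir haben die Beschleunigung a(t) = 24·cos(2·t). Durch Einsetzen von t = -pi/4: a(-pi/4) = 0.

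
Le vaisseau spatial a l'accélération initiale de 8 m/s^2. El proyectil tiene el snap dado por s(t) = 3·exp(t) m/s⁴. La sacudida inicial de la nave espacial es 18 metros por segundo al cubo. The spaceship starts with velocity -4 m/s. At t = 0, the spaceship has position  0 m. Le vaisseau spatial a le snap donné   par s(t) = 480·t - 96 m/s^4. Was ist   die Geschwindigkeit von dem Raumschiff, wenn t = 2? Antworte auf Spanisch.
Partiendo del snap s(t) = 480·t - 96, tomamos 3 integrales. Integrando el snap y usando la condición inicial j(0) = 18, obtenemos j(t) = 240·t^2 - 96·t + 18. La antiderivada de la sacudida, con a(0) = 8, da la aceleración: a(t) = 80·t^3 - 48·t^2 + 18·t + 8. La antiderivada de la aceleración, con v(0) = -4, da la velocidad: v(t) = 20·t^4 - 16·t^3 + 9·t^2 + 8·t - 4. Tenemos la velocidad v(t) = 20·t^4 - 16·t^3 + 9·t^2 + 8·t - 4. Sustituyendo t = 2: v(2) = 240.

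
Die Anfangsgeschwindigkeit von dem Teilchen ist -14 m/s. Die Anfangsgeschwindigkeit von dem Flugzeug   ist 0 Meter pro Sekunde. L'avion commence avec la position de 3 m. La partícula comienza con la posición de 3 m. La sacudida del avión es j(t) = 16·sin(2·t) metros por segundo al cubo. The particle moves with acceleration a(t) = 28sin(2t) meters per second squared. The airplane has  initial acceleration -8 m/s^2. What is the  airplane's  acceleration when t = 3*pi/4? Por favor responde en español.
Partiendo de la sacudida j(t) = 16·sin(2·t), tomamos 1 integral. La antiderivada de la sacudida es la aceleración. Usando a(0) = -8, obtenemos a(t) = -8·cos(2·t). Usando a(t) = -8·cos(2·t) y sustituyendo t = 3*pi/4, encontramos a = 0.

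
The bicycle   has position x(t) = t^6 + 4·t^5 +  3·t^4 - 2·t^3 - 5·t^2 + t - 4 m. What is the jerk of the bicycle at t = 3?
We must differentiate our position equation x(t) = t^6 + 4·t^5 + 3·t^4 - 2·t^3 - 5·t^2 + t - 4 3 times. The derivative of position gives velocity: v(t) = 6·t^5 + 20·t^4 + 12·t^3 - 6·t^2 - 10·t + 1. Differentiating velocity, we get acceleration: a(t) = 30·t^4 + 80·t^3 + 36·t^2 - 12·t - 10. Taking d/dt of a(t), we find j(t) = 120·t^3 + 240·t^2 + 72·t - 12. We have jerk j(t) = 120·t^3 + 240·t^2 + 72·t - 12. Substituting t = 3: j(3) = 5604.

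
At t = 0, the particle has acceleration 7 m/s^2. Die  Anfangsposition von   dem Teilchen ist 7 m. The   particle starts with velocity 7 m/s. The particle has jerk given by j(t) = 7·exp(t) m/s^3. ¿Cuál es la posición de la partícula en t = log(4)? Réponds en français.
En partant du jerk j(t) = 7·exp(t), nous prenons 3 intégrales. En intégrant le jerk et en utilisant la condition initiale a(0) = 7, nous obtenons a(t) = 7·exp(t). En prenant ∫a(t)dt et en appliquant v(0) = 7, nous trouvons v(t) = 7·exp(t). En intégrant la vitesse et en utilisant la condition initiale x(0) = 7, nous obtenons x(t) = 7·exp(t). En utilisant x(t) = 7·exp(t) et en substituant t = log(4), nous trouvons x = 28.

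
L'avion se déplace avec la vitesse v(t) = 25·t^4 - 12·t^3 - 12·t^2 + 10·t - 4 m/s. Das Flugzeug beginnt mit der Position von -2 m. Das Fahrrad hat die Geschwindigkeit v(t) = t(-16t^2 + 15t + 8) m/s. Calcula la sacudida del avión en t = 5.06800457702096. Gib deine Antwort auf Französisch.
En partant de la vitesse v(t) = 25·t^4 - 12·t^3 - 12·t^2 + 10·t - 4, nous prenons 2 dérivées. En prenant d/dt de v(t), nous trouvons a(t) = 100·t^3 - 36·t^2 - 24·t + 10. En prenant d/dt de a(t), nous trouvons j(t) = 300·t^2 - 72·t - 24. Nous avons le jerk j(t) = 300·t^2 - 72·t - 24. En substituant t = 5.06800457702096: j(5.06800457702096) = 7316.50478826611.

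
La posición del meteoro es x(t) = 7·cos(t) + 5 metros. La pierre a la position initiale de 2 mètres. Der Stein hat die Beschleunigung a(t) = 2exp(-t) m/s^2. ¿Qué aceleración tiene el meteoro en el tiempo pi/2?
Para resolver esto, necesitamos tomar 2 derivadas de nuestra ecuación de la posición x(t) = 7·cos(t) + 5. Derivando la posición, obtenemos la velocidad: v(t) = -7·sin(t). Tomando d/dt de v(t), encontramos a(t) = -7·cos(t). De la ecuación de la aceleración a(t) = -7·cos(t), sustituimos t = pi/2 para obtener a = 0.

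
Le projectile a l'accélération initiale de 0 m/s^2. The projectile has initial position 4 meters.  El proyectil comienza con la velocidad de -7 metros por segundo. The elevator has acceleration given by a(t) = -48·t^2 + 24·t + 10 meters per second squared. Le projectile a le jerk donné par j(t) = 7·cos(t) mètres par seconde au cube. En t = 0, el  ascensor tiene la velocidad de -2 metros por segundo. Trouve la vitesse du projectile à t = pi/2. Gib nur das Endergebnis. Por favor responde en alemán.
v(pi/2) = 0.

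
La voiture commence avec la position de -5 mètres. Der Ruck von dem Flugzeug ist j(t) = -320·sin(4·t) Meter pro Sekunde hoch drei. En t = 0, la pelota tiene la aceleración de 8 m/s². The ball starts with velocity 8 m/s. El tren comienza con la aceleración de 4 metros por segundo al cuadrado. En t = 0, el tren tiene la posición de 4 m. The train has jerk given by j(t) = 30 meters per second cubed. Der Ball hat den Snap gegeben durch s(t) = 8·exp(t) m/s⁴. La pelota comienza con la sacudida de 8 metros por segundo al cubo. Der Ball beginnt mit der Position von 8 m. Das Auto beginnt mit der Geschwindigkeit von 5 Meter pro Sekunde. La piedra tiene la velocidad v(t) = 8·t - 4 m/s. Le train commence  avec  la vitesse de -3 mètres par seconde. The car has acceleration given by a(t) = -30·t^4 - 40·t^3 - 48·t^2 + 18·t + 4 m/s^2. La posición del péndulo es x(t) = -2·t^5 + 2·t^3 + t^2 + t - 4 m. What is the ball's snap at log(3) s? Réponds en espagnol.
Usando s(t) = 8·exp(t) y sustituyendo t = log(3), encontramos s = 24.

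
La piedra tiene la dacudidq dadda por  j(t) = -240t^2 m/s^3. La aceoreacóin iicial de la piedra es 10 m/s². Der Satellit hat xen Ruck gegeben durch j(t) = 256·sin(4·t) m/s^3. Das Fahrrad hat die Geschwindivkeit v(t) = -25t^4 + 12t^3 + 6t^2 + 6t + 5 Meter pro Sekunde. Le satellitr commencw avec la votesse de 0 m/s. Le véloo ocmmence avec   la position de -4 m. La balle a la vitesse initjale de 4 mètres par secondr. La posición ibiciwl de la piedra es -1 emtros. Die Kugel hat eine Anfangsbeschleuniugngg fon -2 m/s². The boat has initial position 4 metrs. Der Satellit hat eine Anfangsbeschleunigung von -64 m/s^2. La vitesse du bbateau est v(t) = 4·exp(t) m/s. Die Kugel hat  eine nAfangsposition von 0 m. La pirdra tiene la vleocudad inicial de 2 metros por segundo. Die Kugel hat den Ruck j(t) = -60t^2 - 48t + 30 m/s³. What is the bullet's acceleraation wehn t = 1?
Starting from jerk j(t) = -60·t^2 - 48·t + 30, we take 1 integral. Taking ∫j(t)dt and applying a(0) = -2, we find a(t) = -20·t^3 - 24·t^2 + 30·t - 2. We have acceleration a(t) = -20·t^3 - 24·t^2 + 30·t - 2. Substituting t = 1: a(1) = -16.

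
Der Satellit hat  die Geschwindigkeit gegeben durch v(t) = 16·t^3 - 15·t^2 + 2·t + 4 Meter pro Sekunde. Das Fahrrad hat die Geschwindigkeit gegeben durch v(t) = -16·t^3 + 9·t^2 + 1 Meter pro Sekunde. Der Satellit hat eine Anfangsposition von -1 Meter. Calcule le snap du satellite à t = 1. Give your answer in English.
Starting from velocity v(t) = 16·t^3 - 15·t^2 + 2·t + 4, we take 3 derivatives. Taking d/dt of v(t), we find a(t) = 48·t^2 - 30·t + 2. The derivative of acceleration gives jerk: j(t) = 96·t - 30. Differentiating jerk, we get snap: s(t) = 96. Using s(t) = 96 and substituting t = 1, we find s = 96.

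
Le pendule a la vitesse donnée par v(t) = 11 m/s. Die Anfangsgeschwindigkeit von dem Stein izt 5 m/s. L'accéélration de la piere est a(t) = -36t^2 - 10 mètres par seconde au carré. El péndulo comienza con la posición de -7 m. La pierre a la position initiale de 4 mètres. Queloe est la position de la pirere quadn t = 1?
Nous devons trouver l'intégrale de notre équation de l'accélération a(t) = -36·t^2 - 10 2 fois. L'intégrale de l'accélération, avec v(0) = 5, donne la vitesse: v(t) = -12·t^3 - 10·t + 5. La primitive de la vitesse est la position. En utilisant x(0) = 4, nous obtenons x(t) = -3·t^4 - 5·t^2 + 5·t + 4. En utilisant x(t) = -3·t^4 - 5·t^2 + 5·t + 4 et en substituant t = 1, nous trouvons x = 1.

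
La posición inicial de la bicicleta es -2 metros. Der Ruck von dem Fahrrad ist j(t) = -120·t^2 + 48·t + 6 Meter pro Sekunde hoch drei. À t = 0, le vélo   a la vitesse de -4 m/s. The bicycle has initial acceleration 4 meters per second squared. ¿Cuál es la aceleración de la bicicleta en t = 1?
Para resolver esto, necesitamos tomar 1 integral de nuestra ecuación de la sacudida j(t) = -120·t^2 + 48·t + 6. Tomando ∫j(t)dt y aplicando a(0) = 4, encontramos a(t) = -40·t^3 + 24·t^2 + 6·t + 4. Tenemos la aceleración a(t) = -40·t^3 + 24·t^2 + 6·t + 4. Sustituyendo t = 1: a(1) = -6.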